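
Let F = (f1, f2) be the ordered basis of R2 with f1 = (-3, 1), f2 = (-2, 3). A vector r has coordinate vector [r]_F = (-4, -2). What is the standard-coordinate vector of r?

(16, -10)

By definition r = -4f1 - 2f2.
Summing componentwise gives (16, -10).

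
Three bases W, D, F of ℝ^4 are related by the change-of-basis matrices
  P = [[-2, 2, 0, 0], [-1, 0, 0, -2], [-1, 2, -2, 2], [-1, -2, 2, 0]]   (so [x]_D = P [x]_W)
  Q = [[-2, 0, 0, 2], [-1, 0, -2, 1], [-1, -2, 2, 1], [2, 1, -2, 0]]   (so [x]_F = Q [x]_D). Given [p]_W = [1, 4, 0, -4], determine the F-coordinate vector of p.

Apply P to get D-coordinates [6, 7, -1, -9], then Q to get F-coordinates.
The result is [p]_F = [-30, -13, -31, 21].

[-30, -13, -31, 21]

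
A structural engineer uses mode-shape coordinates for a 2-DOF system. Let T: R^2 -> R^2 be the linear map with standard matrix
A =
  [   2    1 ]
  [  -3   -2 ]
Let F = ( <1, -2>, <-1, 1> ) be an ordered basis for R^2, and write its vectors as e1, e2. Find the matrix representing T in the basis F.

With P the matrix whose columns are e1, e2, [T]_F = P^(-1) A P.
Column by column: T(e1) = A e1 = <0, 1>; its F-coordinates <-1, -1> give column 1.
Continuing for each basis vector yields [T]_F = [[-1, 0], [-1, 1]].

[[-1, 0], [-1, 1]]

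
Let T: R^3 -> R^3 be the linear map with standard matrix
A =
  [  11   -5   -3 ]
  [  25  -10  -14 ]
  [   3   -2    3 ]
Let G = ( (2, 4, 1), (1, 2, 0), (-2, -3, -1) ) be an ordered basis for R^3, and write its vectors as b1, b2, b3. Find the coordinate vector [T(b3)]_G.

Compute T(b3) = A b3 = (-4, -6, -3) in standard coordinates.
Then write this in G-coordinates: solve for y in y_1 b1 + ... + y_3 b3 = (-4, -6, -3).
This gives y = (-1, 2, 2), which is column 3 of [T]_G.

(-1, 2, 2)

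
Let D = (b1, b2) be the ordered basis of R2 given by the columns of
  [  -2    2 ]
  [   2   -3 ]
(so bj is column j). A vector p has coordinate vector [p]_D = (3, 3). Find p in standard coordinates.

(0, -3)

p = M [p]_D, where M has columns b1, b2.
Carrying out the matrix-vector product, p = (0, -3).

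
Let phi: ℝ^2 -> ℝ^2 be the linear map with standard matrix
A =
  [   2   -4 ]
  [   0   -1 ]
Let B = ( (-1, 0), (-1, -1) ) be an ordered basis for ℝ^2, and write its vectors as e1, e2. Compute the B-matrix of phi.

[[2, -1], [0, -1]]

The j-th column of [phi]_B is [phi(ej)]_B.
phi(e1) = A e1 = (-2, 0) = 2e1 + 0·e2, so column 1 is (2, 0).
Repeating for e2 and assembling the columns gives [[2, -1], [0, -1]].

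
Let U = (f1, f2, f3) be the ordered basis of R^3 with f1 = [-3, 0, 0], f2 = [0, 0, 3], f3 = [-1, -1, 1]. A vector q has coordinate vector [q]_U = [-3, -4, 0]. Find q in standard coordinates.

[9, 0, -12]

By definition q = -3f1 - 4f2 + 0·f3.
Summing componentwise gives [9, 0, -12].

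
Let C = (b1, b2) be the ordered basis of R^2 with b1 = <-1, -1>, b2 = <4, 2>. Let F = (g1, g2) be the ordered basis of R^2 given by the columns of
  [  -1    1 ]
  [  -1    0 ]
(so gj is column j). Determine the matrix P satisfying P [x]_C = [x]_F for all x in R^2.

[[1, -2], [0, 2]]

Column j of P is [bj]_F, since P maps C-coordinates to F-coordinates.
Expressing b1 in F: b1 = g1 + 0·g2, so column 1 of P is <1, 0>.
Doing the same for each bj gives P = [[1, -2], [0, 2]].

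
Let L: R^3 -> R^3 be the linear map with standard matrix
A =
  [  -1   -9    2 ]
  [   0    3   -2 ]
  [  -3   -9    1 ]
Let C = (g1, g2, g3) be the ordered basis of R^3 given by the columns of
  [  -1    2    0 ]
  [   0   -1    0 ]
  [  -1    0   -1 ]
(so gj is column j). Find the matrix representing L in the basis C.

[[-3, -1, -2], [-2, 3, -2], [1, -2, 3]]

With P the matrix whose columns are g1, ..., g3, [L]_C = P^(-1) A P.
Column by column: L(g1) = A g1 = (-1, 2, 2); its C-coordinates (-3, -2, 1) give column 1.
Continuing for each basis vector yields [L]_C = [[-3, -1, -2], [-2, 3, -2], [1, -2, 3]].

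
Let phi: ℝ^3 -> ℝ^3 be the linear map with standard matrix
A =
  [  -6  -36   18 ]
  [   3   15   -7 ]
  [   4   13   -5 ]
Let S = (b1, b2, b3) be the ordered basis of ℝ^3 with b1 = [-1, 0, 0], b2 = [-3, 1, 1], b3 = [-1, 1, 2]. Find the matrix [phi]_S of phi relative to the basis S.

[[1, -3, 2], [-2, 2, -3], [-1, -3, 1]]

Let P have columns b1, ..., b3. Then [phi]_S = P^(-1) A P.
Here det P = -1, so P^(-1) is integer; computing A P first and then P^(-1)(A P) gives [[1, -3, 2], [-2, 2, -3], [-1, -3, 1]].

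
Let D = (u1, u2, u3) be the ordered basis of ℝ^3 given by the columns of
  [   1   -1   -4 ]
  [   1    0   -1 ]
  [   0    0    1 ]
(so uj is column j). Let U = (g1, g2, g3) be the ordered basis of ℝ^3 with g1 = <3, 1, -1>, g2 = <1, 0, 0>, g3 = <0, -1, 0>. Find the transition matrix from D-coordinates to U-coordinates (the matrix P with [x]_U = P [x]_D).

Column j of P is [uj]_U, since P maps D-coordinates to U-coordinates.
Expressing u1 in U: u1 = 0·g1 + g2 - g3, so column 1 of P is <0, 1, -1>.
Doing the same for each uj gives P = [[0, 0, -1], [1, -1, -1], [-1, 0, 0]].

[[0, 0, -1], [1, -1, -1], [-1, 0, 0]]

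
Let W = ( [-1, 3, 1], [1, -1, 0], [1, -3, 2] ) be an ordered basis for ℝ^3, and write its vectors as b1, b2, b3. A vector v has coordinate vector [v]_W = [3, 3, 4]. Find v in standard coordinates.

v = M [v]_W, where M has columns b1, ..., b3.
Carrying out the matrix-vector product, v = [4, -6, 11].

[4, -6, 11]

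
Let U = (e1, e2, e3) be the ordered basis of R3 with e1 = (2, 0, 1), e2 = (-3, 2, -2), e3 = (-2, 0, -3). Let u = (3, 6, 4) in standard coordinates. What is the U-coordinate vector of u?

(4, 3, -2)

Write u = c_1 e1 + ... + c_3 e3 and solve for the c_i.
Solving this 3x3 system gives c = (4, 3, -2).
Check: 4e1 + 3e2 - 2e3 = (3, 6, 4).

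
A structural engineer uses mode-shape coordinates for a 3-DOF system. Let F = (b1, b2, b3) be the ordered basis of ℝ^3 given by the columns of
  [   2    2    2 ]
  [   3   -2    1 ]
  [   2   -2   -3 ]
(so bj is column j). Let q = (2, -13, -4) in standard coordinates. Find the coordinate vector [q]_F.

(-1, 4, -2)

Write q = c_1 b1 + ... + c_3 b3 and solve for the c_i.
Gaussian elimination on [M | q] yields c = (-1, 4, -2).
Check: -b1 + 4b2 - 2b3 = (2, -13, -4).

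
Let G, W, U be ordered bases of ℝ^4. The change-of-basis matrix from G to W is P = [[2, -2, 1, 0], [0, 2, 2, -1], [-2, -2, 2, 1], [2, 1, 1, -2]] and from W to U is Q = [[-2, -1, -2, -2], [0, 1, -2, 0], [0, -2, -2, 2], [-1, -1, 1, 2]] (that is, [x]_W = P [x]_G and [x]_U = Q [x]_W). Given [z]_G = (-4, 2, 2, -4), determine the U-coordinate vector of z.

First [z]_W = P [z]_G = (-10, 12, 4, 4).
Then [z]_U = Q [z]_W = (-8, 4, -24, 10).

(-8, 4, -24, 10)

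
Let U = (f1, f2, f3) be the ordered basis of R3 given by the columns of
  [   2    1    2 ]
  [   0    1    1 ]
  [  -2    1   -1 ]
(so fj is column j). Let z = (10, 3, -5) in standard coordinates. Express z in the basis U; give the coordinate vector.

(3, 2, 1)

We seek scalars with c_1 f1 + ... + c_3 f3 = z; equivalently solve M c = z where the columns of M are f1, ..., f3.
Solving this 3x3 system gives c = (3, 2, 1).
Check: 3f1 + 2f2 + f3 = (10, 3, -5).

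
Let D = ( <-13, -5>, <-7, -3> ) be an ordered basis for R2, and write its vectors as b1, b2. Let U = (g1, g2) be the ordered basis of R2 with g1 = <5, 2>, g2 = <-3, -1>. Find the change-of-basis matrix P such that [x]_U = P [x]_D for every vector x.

[[-2, -2], [1, -1]]

Take x = bj: its D-coordinates are the j-th standard unit vector, so P e_j — column j of P — equals [bj]_U.
b1 = -2g1 + g2, giving column 1 = <-2, 1>; repeating for each j gives P = [[-2, -2], [1, -1]].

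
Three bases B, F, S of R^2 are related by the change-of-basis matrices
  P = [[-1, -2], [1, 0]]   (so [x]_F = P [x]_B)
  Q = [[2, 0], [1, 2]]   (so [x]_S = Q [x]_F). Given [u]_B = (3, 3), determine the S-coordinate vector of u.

(-18, -3)

First [u]_F = P [u]_B = (-9, 3).
Then [u]_S = Q [u]_F = (-18, -3).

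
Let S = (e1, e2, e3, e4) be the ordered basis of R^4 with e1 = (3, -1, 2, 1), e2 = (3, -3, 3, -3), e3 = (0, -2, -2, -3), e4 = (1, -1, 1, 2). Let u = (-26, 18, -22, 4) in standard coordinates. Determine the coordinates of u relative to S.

We seek scalars with c_1 e1 + ... + c_4 e4 = u; equivalently solve M c = u where the columns of M are e1, ..., e4.
Row-reducing the augmented matrix [M | u] gives c = (-4, -4, 0, -2).
Check: -4e1 - 4e2 + 0·e3 - 2e4 = (-26, 18, -22, 4).

(-4, -4, 0, -2)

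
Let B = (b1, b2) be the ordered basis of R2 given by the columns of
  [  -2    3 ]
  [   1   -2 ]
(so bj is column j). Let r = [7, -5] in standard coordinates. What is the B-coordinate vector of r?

[r]_B is the unique c with M c = r, where M has columns b1, b2.
System: -2c_1 + 3c_2 = 7, c_1 - 2c_2 = -5; solving gives c_1 = 1, c_2 = 3.
Check: b1 + 3b2 = [7, -5].

[1, 3]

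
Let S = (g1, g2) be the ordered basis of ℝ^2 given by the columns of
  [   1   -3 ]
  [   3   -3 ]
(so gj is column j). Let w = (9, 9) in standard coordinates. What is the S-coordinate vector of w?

We seek scalars with c_1 g1 + c_2 g2 = w; equivalently solve M c = w where the columns of M are g1, g2.
System: c_1 - 3c_2 = 9, 3c_1 - 3c_2 = 9; solving gives c_1 = 0, c_2 = -3.
Check: 0·g1 - 3g2 = (9, 9).

(0, -3)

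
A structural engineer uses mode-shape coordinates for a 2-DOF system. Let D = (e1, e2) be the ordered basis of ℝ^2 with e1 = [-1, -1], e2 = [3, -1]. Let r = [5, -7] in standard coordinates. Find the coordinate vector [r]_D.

[r]_D is the unique c with M c = r, where M has columns e1, e2.
System: -c_1 + 3c_2 = 5, -c_1 - c_2 = -7; solving gives c_1 = 4, c_2 = 3.
Check: 4e1 + 3e2 = [5, -7].

[4, 3]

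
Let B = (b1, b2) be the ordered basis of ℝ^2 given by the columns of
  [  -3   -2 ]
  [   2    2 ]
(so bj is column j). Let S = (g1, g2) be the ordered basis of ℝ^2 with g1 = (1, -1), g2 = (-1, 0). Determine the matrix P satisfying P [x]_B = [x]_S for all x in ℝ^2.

[[-2, -2], [1, 0]]

Take x = bj: its B-coordinates are the j-th standard unit vector, so P e_j — column j of P — equals [bj]_S.
b1 = -2g1 + g2, giving column 1 = (-2, 1); repeating for each j gives P = [[-2, -2], [1, 0]].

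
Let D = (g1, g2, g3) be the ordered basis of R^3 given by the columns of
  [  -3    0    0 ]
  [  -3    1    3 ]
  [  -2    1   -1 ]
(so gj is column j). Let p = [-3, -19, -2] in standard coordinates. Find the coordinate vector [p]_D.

[1, -4, -4]

We seek scalars with c_1 g1 + ... + c_3 g3 = p; equivalently solve M c = p where the columns of M are g1, ..., g3.
Gaussian elimination on [M | p] yields c = (1, -4, -4).
Check: g1 - 4g2 - 4g3 = [-3, -19, -2].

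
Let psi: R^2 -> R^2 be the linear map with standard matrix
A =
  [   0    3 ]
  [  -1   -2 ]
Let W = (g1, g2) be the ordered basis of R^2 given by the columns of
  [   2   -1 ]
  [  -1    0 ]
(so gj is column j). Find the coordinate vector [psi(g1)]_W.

Compute psi(g1) = A g1 = [-3, 0] in standard coordinates.
Then write this in W-coordinates: solve for y in y_1 g1 + y_2 g2 = [-3, 0].
This gives y = [0, 3], which is column 1 of [psi]_W.

[0, 3]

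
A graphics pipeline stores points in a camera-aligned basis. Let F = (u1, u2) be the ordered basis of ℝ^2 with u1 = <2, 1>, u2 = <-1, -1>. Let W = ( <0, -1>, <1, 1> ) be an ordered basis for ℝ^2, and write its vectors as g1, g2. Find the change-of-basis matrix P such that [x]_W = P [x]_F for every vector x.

[[1, 0], [2, -1]]

Let M have columns uj and N have columns gj. Then for every x, N [x]_W = x = M [x]_F, so P = N^(-1) M.
Since det N = 1, N^(-1) has integer entries; multiplying gives P = [[1, 0], [2, -1]].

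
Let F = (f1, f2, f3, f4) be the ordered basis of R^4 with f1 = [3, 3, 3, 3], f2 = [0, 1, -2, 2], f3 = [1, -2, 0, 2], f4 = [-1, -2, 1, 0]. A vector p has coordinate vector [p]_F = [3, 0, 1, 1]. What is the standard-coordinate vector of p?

[9, 5, 10, 11]

By definition p = 3f1 + 0·f2 + f3 + f4.
Summing componentwise gives [9, 5, 10, 11].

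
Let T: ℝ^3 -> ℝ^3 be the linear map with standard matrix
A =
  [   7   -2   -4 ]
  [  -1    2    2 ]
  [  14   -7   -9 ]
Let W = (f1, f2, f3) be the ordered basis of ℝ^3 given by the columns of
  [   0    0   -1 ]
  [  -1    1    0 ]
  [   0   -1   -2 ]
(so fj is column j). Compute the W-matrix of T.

The j-th column of [T]_W is [T(fj)]_W.
T(f1) = A f1 = <2, -2, 7> = -f1 - 3f2 - 2f3, so column 1 is <-1, -3, -2>.
Repeating for f2, f3 and assembling the columns gives [[-1, 2, 1], [-3, 2, -2], [-2, -2, -1]].

[[-1, 2, 1], [-3, 2, -2], [-2, -2, -1]]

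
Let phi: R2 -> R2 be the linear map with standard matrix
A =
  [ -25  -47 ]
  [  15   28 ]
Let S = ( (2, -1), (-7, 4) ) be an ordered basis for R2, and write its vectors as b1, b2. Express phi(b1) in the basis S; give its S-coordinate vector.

(2, 1)

Column 1 of [phi]_S is the S-coordinate vector of phi(b1).
In standard coordinates phi(b1) = A b1 = (-3, 2).
Converting to S: (-3, 2) = 2b1 + b2, so the coordinate vector is (2, 1).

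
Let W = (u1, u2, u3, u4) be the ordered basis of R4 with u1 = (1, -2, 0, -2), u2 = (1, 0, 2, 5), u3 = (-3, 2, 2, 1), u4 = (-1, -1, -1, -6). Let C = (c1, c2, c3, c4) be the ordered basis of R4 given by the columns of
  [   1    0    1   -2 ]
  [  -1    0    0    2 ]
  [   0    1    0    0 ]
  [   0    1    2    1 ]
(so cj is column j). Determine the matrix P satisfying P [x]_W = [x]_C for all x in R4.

Let M have columns uj and N have columns cj. Then for every x, N [x]_C = x = M [x]_W, so P = N^(-1) M.
Since det N = -1, N^(-1) has integer entries; multiplying gives P = [[2, 2, 0, -1], [0, 2, 2, -1], [-1, 1, -1, -2], [0, 1, 1, -1]].

[[2, 2, 0, -1], [0, 2, 2, -1], [-1, 1, -1, -2], [0, 1, 1, -1]]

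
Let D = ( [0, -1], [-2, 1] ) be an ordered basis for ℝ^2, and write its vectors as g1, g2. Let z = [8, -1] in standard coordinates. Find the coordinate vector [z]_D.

[-3, -4]

[z]_D is the unique c with M c = z, where M has columns g1, g2.
System: 0c_1 - 2c_2 = 8, -c_1 + c_2 = -1; solving gives c_1 = -3, c_2 = -4.
Check: -3g1 - 4g2 = [8, -1].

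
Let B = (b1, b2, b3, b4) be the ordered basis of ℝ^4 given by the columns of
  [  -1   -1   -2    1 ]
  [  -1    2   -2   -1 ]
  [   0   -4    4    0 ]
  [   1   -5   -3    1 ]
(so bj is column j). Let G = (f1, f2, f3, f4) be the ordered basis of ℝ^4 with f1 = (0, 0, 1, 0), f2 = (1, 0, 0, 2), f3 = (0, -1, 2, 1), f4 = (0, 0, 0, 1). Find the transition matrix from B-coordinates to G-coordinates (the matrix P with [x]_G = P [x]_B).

Let M have columns bj and N have columns fj. Then for every x, N [x]_G = x = M [x]_B, so P = N^(-1) M.
Since det N = -1, N^(-1) has integer entries; multiplying gives P = [[-2, 0, 0, -2], [-1, -1, -2, 1], [1, -2, 2, 1], [2, -1, -1, -2]].

[[-2, 0, 0, -2], [-1, -1, -2, 1], [1, -2, 2, 1], [2, -1, -1, -2]]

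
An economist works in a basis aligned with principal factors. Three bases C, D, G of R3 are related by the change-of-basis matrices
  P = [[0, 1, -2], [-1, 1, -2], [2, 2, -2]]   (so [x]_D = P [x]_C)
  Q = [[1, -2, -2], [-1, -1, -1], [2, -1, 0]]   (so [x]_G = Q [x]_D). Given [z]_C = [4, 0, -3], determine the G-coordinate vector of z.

[-26, -22, 10]

Apply P to get D-coordinates [6, 2, 14], then Q to get G-coordinates.
The result is [z]_G = [-26, -22, 10].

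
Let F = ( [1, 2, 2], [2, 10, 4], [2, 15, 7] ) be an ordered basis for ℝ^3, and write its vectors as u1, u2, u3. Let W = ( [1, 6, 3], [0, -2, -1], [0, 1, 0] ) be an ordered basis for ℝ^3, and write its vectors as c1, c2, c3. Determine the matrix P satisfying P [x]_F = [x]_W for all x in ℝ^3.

[[1, 2, 2], [1, 2, -1], [-2, 2, 1]]

Column j of P is [uj]_W, since P maps F-coordinates to W-coordinates.
Expressing u1 in W: u1 = c1 + c2 - 2c3, so column 1 of P is [1, 1, -2].
Doing the same for each uj gives P = [[1, 2, 2], [1, 2, -1], [-2, 2, 1]].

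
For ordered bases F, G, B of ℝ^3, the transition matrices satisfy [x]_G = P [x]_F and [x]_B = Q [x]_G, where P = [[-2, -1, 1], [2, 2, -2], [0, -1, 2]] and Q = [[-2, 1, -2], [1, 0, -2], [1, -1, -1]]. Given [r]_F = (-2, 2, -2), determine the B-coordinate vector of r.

(16, 12, 2)

Apply P to get G-coordinates (0, 4, -6), then Q to get B-coordinates.
The result is [r]_B = (16, 12, 2).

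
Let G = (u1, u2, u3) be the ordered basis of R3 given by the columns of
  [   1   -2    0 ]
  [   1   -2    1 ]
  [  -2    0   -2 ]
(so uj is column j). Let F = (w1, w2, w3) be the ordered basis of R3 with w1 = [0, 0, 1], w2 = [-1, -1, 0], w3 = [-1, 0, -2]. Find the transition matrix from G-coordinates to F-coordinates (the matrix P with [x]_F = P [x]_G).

Column j of P is [uj]_F, since P maps G-coordinates to F-coordinates.
Expressing u1 in F: u1 = -2w1 - w2 + 0·w3, so column 1 of P is [-2, -1, 0].
Doing the same for each uj gives P = [[-2, 0, 0], [-1, 2, -1], [0, 0, 1]].

[[-2, 0, 0], [-1, 2, -1], [0, 0, 1]]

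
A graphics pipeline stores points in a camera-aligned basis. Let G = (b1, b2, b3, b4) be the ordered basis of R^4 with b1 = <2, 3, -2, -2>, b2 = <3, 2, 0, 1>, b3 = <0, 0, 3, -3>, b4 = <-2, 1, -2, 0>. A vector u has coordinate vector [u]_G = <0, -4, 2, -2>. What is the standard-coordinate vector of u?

<-8, -10, 10, -10>

By definition u = 0·b1 - 4b2 + 2b3 - 2b4.
Summing componentwise gives <-8, -10, 10, -10>.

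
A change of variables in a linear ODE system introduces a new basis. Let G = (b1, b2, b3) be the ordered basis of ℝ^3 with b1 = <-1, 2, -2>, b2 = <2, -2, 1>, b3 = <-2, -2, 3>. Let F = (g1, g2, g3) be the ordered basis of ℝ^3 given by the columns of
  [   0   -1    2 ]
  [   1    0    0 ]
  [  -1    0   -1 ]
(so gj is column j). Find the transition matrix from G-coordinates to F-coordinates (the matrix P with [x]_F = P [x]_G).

[[2, -2, -2], [1, 0, 0], [0, 1, -1]]

Column j of P is [bj]_F, since P maps G-coordinates to F-coordinates.
Expressing b1 in F: b1 = 2g1 + g2 + 0·g3, so column 1 of P is <2, 1, 0>.
Doing the same for each bj gives P = [[2, -2, -2], [1, 0, 0], [0, 1, -1]].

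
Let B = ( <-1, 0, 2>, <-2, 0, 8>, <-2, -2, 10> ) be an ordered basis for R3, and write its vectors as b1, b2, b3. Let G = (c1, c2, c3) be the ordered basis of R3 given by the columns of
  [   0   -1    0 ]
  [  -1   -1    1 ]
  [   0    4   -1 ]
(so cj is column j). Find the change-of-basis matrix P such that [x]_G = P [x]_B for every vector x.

Column j of P is [bj]_G, since P maps B-coordinates to G-coordinates.
Expressing b1 in G: b1 = c1 + c2 + 2c3, so column 1 of P is <1, 1, 2>.
Doing the same for each bj gives P = [[1, -2, -2], [1, 2, 2], [2, 0, -2]].

[[1, -2, -2], [1, 2, 2], [2, 0, -2]]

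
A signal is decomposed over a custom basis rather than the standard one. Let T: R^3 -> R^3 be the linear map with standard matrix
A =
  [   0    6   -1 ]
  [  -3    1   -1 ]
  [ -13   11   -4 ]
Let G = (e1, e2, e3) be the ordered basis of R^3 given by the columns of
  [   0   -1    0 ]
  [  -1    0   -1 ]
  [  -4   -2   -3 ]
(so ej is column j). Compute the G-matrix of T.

[[0, -2, -1], [2, -2, 3], [-3, -3, -1]]

The j-th column of [T]_G is [T(ej)]_G.
T(e1) = A e1 = [-2, 3, 5] = 0·e1 + 2e2 - 3e3, so column 1 is [0, 2, -3].
Repeating for e2, e3 and assembling the columns gives [[0, -2, -1], [2, -2, 3], [-3, -3, -1]].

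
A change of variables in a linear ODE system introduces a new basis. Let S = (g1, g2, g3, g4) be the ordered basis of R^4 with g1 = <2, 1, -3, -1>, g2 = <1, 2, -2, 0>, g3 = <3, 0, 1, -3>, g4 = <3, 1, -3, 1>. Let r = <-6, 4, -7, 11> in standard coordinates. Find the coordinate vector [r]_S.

Write r = c_1 g1 + ... + c_4 g4 and solve for the c_i.
Row-reducing the augmented matrix [M | r] gives c = (-1, 2, -3, 1).
Check: -g1 + 2g2 - 3g3 + g4 = <-6, 4, -7, 11>.

<-1, 2, -3, 1>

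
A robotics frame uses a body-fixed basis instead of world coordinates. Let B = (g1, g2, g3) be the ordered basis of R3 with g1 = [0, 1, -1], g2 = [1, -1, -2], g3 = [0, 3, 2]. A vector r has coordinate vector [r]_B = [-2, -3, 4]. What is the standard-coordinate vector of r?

[-3, 13, 16]

By definition r = -2g1 - 3g2 + 4g3.
Summing componentwise gives [-3, 13, 16].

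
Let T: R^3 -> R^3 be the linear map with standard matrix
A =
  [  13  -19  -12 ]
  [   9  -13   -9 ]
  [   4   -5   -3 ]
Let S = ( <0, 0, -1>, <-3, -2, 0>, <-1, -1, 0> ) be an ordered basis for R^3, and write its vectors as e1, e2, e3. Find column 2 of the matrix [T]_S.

Compute T(e2) = A e2 = <-1, -1, -2> in standard coordinates.
Then write this in S-coordinates: solve for y in y_1 e1 + ... + y_3 e3 = <-1, -1, -2>.
This gives y = <2, 0, 1>, which is column 2 of [T]_S.

<2, 0, 1>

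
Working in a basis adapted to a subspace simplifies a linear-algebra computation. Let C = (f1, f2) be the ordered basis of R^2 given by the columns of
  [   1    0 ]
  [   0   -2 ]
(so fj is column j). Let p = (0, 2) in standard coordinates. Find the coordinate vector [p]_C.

We seek scalars with c_1 f1 + c_2 f2 = p; equivalently solve M c = p where the columns of M are f1, f2.
System: c_1 + 0c_2 = 0, 0c_1 - 2c_2 = 2; solving gives c_1 = 0, c_2 = -1.
Check: 0·f1 - f2 = (0, 2).

(0, -1)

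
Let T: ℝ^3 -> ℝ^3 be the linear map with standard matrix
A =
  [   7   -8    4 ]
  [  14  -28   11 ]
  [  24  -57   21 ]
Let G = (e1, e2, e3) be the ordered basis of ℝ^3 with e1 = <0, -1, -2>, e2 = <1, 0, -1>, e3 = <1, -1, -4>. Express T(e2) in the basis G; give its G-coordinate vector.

<-3, 3, 0>

Compute T(e2) = A e2 = <3, 3, 3> in standard coordinates.
Then write this in G-coordinates: solve for y in y_1 e1 + ... + y_3 e3 = <3, 3, 3>.
This gives y = <-3, 3, 0>, which is column 2 of [T]_G.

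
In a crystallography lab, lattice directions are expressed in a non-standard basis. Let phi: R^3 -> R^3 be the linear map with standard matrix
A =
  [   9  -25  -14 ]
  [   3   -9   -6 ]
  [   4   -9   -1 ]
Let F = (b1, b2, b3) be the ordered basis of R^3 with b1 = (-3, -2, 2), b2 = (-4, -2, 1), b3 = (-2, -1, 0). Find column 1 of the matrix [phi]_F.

(1, 2, -3)

Compute phi(b1) = A b1 = (-5, -3, 4) in standard coordinates.
Then write this in F-coordinates: solve for y in y_1 b1 + ... + y_3 b3 = (-5, -3, 4).
This gives y = (1, 2, -3), which is column 1 of [phi]_F.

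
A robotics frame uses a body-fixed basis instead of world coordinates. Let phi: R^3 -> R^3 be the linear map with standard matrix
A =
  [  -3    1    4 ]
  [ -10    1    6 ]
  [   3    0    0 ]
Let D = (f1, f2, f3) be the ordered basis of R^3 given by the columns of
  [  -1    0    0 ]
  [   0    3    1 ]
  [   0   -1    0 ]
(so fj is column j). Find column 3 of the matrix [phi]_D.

[-1, 0, 1]

Compute phi(f3) = A f3 = [1, 1, 0] in standard coordinates.
Then write this in D-coordinates: solve for y in y_1 f1 + ... + y_3 f3 = [1, 1, 0].
This gives y = [-1, 0, 1], which is column 3 of [phi]_D.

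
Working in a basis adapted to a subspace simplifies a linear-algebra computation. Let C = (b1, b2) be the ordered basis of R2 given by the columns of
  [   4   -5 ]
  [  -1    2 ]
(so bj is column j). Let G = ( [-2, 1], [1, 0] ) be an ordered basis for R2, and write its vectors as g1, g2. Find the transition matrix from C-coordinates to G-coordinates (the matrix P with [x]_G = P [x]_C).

Take x = bj: its C-coordinates are the j-th standard unit vector, so P e_j — column j of P — equals [bj]_G.
b1 = -g1 + 2g2, giving column 1 = [-1, 2]; repeating for each j gives P = [[-1, 2], [2, -1]].

[[-1, 2], [2, -1]]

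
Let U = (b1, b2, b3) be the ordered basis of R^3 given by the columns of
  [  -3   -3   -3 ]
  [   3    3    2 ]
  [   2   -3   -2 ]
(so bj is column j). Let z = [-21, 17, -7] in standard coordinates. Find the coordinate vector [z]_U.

[2, 1, 4]

We seek scalars with c_1 b1 + ... + c_3 b3 = z; equivalently solve M c = z where the columns of M are b1, ..., b3.
Solving this 3x3 system gives c = (2, 1, 4).
Check: 2b1 + b2 + 4b3 = [-21, 17, -7].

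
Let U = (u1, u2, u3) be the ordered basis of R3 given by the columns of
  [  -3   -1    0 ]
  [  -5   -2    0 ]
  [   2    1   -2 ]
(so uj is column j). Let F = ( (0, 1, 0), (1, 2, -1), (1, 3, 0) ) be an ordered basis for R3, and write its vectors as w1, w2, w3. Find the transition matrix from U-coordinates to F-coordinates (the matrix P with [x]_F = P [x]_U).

Take x = uj: its U-coordinates are the j-th standard unit vector, so P e_j — column j of P — equals [uj]_F.
u1 = 2w1 - 2w2 - w3, giving column 1 = (2, -2, -1); repeating for each j gives P = [[2, 0, 2], [-2, -1, 2], [-1, 0, -2]].

[[2, 0, 2], [-2, -1, 2], [-1, 0, -2]]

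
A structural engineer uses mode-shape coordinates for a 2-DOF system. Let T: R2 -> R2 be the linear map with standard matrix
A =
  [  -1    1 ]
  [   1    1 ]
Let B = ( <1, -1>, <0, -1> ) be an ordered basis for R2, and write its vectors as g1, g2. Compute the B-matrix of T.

[[-2, -1], [2, 2]]

The j-th column of [T]_B is [T(gj)]_B.
T(g1) = A g1 = <-2, 0> = -2g1 + 2g2, so column 1 is <-2, 2>.
Repeating for g2 and assembling the columns gives [[-2, -1], [2, 2]].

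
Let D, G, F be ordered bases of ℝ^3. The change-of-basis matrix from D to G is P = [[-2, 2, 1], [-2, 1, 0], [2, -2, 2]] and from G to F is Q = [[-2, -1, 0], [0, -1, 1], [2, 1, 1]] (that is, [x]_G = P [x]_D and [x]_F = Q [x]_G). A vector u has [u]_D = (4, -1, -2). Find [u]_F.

(33, 15, -27)

Apply P to get G-coordinates (-12, -9, 6), then Q to get F-coordinates.
The result is [u]_F = (33, 15, -27).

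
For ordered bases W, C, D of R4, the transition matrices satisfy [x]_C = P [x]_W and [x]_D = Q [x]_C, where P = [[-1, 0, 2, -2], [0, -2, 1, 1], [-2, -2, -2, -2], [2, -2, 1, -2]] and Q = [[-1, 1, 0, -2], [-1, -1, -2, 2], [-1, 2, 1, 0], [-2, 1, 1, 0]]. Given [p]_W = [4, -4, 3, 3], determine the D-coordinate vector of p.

[-8, 40, 20, 10]

Composing the changes, [p]_D = Q P [p]_W.
Q P = [[-3, 2, -3, 7], [9, 2, 3, 1], [-1, -6, -2, 2], [0, -4, -5, 3]]; applying this to [4, -4, 3, 3] gives [-8, 40, 20, 10].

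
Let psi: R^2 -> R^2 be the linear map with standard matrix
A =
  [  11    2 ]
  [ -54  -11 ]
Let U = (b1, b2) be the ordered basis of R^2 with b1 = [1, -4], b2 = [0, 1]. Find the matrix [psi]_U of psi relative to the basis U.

[[3, 2], [2, -3]]

The j-th column of [psi]_U is [psi(bj)]_U.
psi(b1) = A b1 = [3, -10] = 3b1 + 2b2, so column 1 is [3, 2].
Repeating for b2 and assembling the columns gives [[3, 2], [2, -3]].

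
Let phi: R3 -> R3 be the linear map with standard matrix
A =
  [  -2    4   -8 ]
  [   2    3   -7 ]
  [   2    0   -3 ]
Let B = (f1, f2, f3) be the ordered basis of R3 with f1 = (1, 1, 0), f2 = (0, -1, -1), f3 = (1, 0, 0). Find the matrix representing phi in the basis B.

[[3, 1, 0], [-2, -3, -2], [-1, 3, -2]]

Let P have columns f1, ..., f3. Then [phi]_B = P^(-1) A P.
Here det P = -1, so P^(-1) is integer; computing A P first and then P^(-1)(A P) gives [[3, 1, 0], [-2, -3, -2], [-1, 3, -2]].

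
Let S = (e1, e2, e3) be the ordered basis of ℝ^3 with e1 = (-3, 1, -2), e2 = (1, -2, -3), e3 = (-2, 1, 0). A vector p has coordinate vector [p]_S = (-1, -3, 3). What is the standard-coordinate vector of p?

(-6, 8, 11)

p = M [p]_S, where M has columns e1, ..., e3.
Carrying out the matrix-vector product, p = (-6, 8, 11).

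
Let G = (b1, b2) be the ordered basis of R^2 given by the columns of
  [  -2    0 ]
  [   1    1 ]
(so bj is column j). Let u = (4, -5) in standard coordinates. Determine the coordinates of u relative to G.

(-2, -3)

Write u = c_1 b1 + c_2 b2 and solve for the c_i.
System: -2c_1 + 0c_2 = 4, c_1 + c_2 = -5; solving gives c_1 = -2, c_2 = -3.
Check: -2b1 - 3b2 = (4, -5).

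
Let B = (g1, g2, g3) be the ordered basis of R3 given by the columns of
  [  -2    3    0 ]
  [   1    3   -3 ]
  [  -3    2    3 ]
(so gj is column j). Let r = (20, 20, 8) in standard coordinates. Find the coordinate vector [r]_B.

Write r = c_1 g1 + ... + c_3 g3 and solve for the c_i.
Gaussian elimination on [M | r] yields c = (-4, 4, -4).
Check: -4g1 + 4g2 - 4g3 = (20, 20, 8).

(-4, 4, -4)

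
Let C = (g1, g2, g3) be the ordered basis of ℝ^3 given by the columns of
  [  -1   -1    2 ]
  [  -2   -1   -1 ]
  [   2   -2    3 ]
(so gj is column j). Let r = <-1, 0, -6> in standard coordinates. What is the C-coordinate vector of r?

We seek scalars with c_1 g1 + ... + c_3 g3 = r; equivalently solve M c = r where the columns of M are g1, ..., g3.
Solving this 3x3 system gives c = (-1, 2, 0).
Check: -g1 + 2g2 + 0·g3 = <-1, 0, -6>.

<-1, 2, 0>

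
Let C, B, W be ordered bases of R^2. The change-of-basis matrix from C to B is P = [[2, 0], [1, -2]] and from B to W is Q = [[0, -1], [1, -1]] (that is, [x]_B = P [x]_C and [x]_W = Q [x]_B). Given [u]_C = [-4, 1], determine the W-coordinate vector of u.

Composing the changes, [u]_W = Q P [u]_C.
Q P = [[-1, 2], [1, 2]]; applying this to [-4, 1] gives [6, -2].

[6, -2]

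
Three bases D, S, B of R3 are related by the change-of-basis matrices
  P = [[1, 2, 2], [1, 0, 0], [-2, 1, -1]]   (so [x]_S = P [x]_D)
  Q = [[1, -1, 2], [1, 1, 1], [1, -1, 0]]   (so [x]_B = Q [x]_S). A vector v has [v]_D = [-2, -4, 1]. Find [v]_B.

First [v]_S = P [v]_D = [-8, -2, -1].
Then [v]_B = Q [v]_S = [-8, -11, -6].

[-8, -11, -6]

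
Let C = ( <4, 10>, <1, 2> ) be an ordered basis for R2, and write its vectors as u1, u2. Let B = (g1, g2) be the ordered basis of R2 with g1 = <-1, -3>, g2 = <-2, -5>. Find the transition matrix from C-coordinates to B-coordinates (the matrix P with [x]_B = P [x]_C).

[[0, 1], [-2, -1]]

Take x = uj: its C-coordinates are the j-th standard unit vector, so P e_j — column j of P — equals [uj]_B.
u1 = 0·g1 - 2g2, giving column 1 = <0, -2>; repeating for each j gives P = [[0, 1], [-2, -1]].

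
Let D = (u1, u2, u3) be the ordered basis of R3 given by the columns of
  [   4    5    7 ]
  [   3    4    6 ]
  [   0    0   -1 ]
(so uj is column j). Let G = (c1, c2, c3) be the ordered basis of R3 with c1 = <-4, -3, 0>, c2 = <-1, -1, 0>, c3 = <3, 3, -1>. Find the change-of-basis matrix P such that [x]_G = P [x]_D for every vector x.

Column j of P is [uj]_G, since P maps D-coordinates to G-coordinates.
Expressing u1 in G: u1 = -c1 + 0·c2 + 0·c3, so column 1 of P is <-1, 0, 0>.
Doing the same for each uj gives P = [[-1, -1, -1], [0, -1, 0], [0, 0, 1]].

[[-1, -1, -1], [0, -1, 0], [0, 0, 1]]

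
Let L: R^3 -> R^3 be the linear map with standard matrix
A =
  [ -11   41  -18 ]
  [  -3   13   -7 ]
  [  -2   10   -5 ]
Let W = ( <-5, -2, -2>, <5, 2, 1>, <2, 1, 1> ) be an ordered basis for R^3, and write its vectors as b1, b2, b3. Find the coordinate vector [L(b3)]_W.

Compute L(b3) = A b3 = <1, 0, 1> in standard coordinates.
Then write this in W-coordinates: solve for y in y_1 b1 + ... + y_3 b3 = <1, 0, 1>.
This gives y = <-2, -1, -2>, which is column 3 of [L]_W.

<-2, -1, -2>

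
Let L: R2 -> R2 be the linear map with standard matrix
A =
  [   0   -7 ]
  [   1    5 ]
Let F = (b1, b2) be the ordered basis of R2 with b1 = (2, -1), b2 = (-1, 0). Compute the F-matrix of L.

[[3, 1], [-1, 2]]

With P the matrix whose columns are b1, b2, [L]_F = P^(-1) A P.
Column by column: L(b1) = A b1 = (7, -3); its F-coordinates (3, -1) give column 1.
Continuing for each basis vector yields [L]_F = [[3, 1], [-1, 2]].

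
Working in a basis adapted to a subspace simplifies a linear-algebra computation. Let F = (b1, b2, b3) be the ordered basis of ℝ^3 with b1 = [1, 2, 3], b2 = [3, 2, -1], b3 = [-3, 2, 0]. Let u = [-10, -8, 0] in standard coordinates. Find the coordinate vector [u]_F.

We seek scalars with c_1 b1 + ... + c_3 b3 = u; equivalently solve M c = u where the columns of M are b1, ..., b3.
Row-reducing the augmented matrix [M | u] gives c = (-1, -3, 0).
Check: -b1 - 3b2 + 0·b3 = [-10, -8, 0].

[-1, -3, 0]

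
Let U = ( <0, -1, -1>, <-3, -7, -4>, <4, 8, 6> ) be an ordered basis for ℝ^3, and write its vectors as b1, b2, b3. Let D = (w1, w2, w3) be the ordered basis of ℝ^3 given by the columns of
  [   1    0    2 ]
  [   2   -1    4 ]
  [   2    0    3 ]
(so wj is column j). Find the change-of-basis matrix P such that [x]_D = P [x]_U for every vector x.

[[-2, 1, 0], [1, 1, 0], [1, -2, 2]]

Column j of P is [bj]_D, since P maps U-coordinates to D-coordinates.
Expressing b1 in D: b1 = -2w1 + w2 + w3, so column 1 of P is <-2, 1, 1>.
Doing the same for each bj gives P = [[-2, 1, 0], [1, 1, 0], [1, -2, 2]].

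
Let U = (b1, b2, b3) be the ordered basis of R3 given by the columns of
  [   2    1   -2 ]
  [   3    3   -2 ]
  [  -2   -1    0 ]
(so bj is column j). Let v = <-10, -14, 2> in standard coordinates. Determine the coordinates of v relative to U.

<0, -2, 4>

Write v = c_1 b1 + ... + c_3 b3 and solve for the c_i.
Solving this 3x3 system gives c = (0, -2, 4).
Check: 0·b1 - 2b2 + 4b3 = <-10, -14, 2>.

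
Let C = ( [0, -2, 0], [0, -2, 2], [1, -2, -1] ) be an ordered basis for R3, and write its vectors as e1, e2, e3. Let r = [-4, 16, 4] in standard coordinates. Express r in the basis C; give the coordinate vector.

[-4, 0, -4]

Write r = c_1 e1 + ... + c_3 e3 and solve for the c_i.
Solving this 3x3 system gives c = (-4, 0, -4).
Check: -4e1 + 0·e2 - 4e3 = [-4, 16, 4].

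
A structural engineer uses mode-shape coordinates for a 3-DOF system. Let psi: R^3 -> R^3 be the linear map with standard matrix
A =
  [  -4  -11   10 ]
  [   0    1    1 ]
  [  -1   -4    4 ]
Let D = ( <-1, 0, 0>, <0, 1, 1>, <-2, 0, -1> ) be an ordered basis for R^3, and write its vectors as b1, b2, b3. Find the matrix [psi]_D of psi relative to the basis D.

With P the matrix whose columns are b1, ..., b3, [psi]_D = P^(-1) A P.
Column by column: psi(b1) = A b1 = <4, 0, 1>; its D-coordinates <-2, 0, -1> give column 1.
Continuing for each basis vector yields [psi]_D = [[-2, -3, 0], [0, 2, -1], [-1, 2, 1]].

[[-2, -3, 0], [0, 2, -1], [-1, 2, 1]]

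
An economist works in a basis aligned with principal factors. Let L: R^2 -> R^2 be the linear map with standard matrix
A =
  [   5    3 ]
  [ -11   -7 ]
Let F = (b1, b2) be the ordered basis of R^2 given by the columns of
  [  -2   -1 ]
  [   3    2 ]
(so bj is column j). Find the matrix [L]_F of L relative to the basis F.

[[1, 1], [-1, -3]]

With P the matrix whose columns are b1, b2, [L]_F = P^(-1) A P.
Column by column: L(b1) = A b1 = [-1, 1]; its F-coordinates [1, -1] give column 1.
Continuing for each basis vector yields [L]_F = [[1, 1], [-1, -3]].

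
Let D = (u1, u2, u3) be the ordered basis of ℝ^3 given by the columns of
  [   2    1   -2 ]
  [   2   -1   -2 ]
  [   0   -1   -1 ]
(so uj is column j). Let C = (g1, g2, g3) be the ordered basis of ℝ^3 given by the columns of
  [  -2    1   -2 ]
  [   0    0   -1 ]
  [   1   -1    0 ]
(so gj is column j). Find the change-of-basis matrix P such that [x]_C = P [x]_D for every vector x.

Take x = uj: its D-coordinates are the j-th standard unit vector, so P e_j — column j of P — equals [uj]_C.
u1 = 2g1 + 2g2 - 2g3, giving column 1 = [2, 2, -2]; repeating for each j gives P = [[2, -2, -1], [2, -1, 0], [-2, 1, 2]].

[[2, -2, -1], [2, -1, 0], [-2, 1, 2]]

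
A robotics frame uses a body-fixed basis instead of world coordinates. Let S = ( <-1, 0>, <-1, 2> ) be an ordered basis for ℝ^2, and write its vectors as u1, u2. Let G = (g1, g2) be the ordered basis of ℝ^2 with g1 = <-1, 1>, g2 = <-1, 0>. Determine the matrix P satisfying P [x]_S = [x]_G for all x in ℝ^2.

Take x = uj: its S-coordinates are the j-th standard unit vector, so P e_j — column j of P — equals [uj]_G.
u1 = 0·g1 + g2, giving column 1 = <0, 1>; repeating for each j gives P = [[0, 2], [1, -1]].

[[0, 2], [1, -1]]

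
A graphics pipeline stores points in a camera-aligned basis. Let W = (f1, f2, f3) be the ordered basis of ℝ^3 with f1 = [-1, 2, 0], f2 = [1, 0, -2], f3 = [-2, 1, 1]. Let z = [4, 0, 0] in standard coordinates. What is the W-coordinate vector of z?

We seek scalars with c_1 f1 + ... + c_3 f3 = z; equivalently solve M c = z where the columns of M are f1, ..., f3.
Row-reducing the augmented matrix [M | z] gives c = (2, -2, -4).
Check: 2f1 - 2f2 - 4f3 = [4, 0, 0].

[2, -2, -4]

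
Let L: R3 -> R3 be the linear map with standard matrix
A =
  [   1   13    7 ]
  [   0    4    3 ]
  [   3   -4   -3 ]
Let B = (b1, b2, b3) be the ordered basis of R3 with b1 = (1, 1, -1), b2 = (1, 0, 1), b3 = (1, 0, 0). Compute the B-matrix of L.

With P the matrix whose columns are b1, ..., b3, [L]_B = P^(-1) A P.
Column by column: L(b1) = A b1 = (7, 1, 2); its B-coordinates (1, 3, 3) give column 1.
Continuing for each basis vector yields [L]_B = [[1, 3, 0], [3, 3, 3], [3, 2, -2]].

[[1, 3, 0], [3, 3, 3], [3, 2, -2]]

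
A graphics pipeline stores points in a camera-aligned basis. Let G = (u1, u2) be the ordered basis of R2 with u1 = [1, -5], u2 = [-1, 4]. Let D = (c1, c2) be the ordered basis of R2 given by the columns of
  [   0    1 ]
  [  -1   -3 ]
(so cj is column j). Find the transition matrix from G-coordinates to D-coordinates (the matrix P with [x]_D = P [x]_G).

Take x = uj: its G-coordinates are the j-th standard unit vector, so P e_j — column j of P — equals [uj]_D.
u1 = 2c1 + c2, giving column 1 = [2, 1]; repeating for each j gives P = [[2, -1], [1, -1]].

[[2, -1], [1, -1]]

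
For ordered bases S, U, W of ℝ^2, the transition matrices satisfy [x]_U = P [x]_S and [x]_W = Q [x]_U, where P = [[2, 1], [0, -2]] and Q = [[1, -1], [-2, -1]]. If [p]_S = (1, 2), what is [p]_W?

(8, -4)

Apply P to get U-coordinates (4, -4), then Q to get W-coordinates.
The result is [p]_W = (8, -4).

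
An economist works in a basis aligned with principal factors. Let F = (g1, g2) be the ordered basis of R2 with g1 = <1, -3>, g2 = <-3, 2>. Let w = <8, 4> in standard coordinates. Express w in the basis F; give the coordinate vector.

We seek scalars with c_1 g1 + c_2 g2 = w; equivalently solve M c = w where the columns of M are g1, g2.
System: c_1 - 3c_2 = 8, -3c_1 + 2c_2 = 4; solving gives c_1 = -4, c_2 = -4.
Check: -4g1 - 4g2 = <8, 4>.

<-4, -4>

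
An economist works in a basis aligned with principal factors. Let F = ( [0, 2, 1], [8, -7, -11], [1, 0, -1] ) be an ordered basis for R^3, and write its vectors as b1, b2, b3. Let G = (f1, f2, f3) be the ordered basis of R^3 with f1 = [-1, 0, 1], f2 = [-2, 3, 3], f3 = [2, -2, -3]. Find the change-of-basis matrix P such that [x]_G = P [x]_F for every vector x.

[[-2, -2, -1], [0, -1, 0], [-1, 2, 0]]

Let M have columns bj and N have columns fj. Then for every x, N [x]_G = x = M [x]_F, so P = N^(-1) M.
Since det N = 1, N^(-1) has integer entries; multiplying gives P = [[-2, -2, -1], [0, -1, 0], [-1, 2, 0]].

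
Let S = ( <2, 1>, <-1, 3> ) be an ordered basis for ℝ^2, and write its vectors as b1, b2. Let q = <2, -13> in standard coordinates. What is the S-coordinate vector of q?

Write q = c_1 b1 + c_2 b2 and solve for the c_i.
System: 2c_1 - c_2 = 2, c_1 + 3c_2 = -13; solving gives c_1 = -1, c_2 = -4.
Check: -b1 - 4b2 = <2, -13>.

<-1, -4>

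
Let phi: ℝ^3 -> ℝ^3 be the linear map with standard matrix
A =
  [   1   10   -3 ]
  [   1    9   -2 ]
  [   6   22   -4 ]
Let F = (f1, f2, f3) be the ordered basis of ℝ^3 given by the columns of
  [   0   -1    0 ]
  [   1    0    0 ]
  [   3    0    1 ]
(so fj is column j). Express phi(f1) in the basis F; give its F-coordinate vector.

(3, -1, 1)

Column 1 of [phi]_F is the F-coordinate vector of phi(f1).
In standard coordinates phi(f1) = A f1 = (1, 3, 10).
Converting to F: (1, 3, 10) = 3f1 - f2 + f3, so the coordinate vector is (3, -1, 1).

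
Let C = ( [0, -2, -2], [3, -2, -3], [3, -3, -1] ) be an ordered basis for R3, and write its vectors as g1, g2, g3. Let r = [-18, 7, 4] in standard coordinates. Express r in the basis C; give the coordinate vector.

[4, -3, -3]

Write r = c_1 g1 + ... + c_3 g3 and solve for the c_i.
Row-reducing the augmented matrix [M | r] gives c = (4, -3, -3).
Check: 4g1 - 3g2 - 3g3 = [-18, 7, 4].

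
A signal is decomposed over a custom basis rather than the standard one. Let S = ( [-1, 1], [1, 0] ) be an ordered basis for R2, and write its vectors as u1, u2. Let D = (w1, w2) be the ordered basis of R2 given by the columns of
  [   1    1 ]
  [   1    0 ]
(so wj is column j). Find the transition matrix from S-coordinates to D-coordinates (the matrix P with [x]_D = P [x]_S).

Column j of P is [uj]_D, since P maps S-coordinates to D-coordinates.
Expressing u1 in D: u1 = w1 - 2w2, so column 1 of P is [1, -2].
Doing the same for each uj gives P = [[1, 0], [-2, 1]].

[[1, 0], [-2, 1]]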